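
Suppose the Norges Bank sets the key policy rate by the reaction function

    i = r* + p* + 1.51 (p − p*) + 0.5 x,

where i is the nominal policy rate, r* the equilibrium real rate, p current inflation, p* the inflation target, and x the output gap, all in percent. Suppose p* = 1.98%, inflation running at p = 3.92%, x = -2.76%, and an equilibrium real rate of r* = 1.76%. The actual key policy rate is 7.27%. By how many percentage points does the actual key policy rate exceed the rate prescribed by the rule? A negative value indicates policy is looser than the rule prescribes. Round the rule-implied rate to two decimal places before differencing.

1.98 pp

i = 1.76 + 1.98 + 1.51 × (3.92 − 1.98) + 0.5 × (-2.76)
   = 1.76 + 1.98 + 2.9294 − 1.38 = 5.29
Deviation = 7.27 − 5.29 = 1.98 pp.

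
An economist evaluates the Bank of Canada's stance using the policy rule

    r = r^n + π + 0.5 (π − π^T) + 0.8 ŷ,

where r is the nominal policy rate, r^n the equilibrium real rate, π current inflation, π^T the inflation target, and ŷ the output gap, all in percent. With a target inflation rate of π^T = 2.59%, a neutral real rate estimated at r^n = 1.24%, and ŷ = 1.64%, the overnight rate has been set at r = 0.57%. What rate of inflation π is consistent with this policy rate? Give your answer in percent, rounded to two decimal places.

-0.46%

Collecting π: r = r^n + (1 + 0.5) π − 0.5 π^T + 0.8 ŷ
1.5 π = 0.57 − 1.24 + 0.5 × 2.59 − 0.8 × 1.64 = -0.687
π = -0.687 / 1.5 = -0.46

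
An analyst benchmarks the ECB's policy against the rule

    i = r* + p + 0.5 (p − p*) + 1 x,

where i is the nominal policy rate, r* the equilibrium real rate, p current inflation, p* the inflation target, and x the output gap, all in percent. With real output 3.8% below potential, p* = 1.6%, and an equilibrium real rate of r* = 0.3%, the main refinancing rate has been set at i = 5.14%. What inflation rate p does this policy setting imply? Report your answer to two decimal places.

Output 3.8% below potential → x = -3.8.
Collecting p: i = r* + (1 + 0.5) p − 0.5 p* + 1 x
1.5 p = 5.14 − 0.3 + 0.5 × 1.6 − 1 × (-3.8) = 9.44
p = 9.44 / 1.5 = 6.29

6.29%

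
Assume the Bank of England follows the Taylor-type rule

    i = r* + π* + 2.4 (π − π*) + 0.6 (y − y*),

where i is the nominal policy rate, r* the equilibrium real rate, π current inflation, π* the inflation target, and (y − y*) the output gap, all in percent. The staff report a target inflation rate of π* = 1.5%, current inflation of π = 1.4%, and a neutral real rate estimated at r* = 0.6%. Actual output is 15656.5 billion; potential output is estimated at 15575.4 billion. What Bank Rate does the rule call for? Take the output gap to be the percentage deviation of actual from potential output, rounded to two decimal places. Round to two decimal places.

2.17%

Output gap = 100 × (15656.5 − 15575.4) / 15575.4 = 0.52%.
i = 0.60 + 1.50 + 2.4 × (1.40 − 1.50) + 0.6 × 0.52
   = 0.60 + 1.5 − 0.24 + 0.312 = 2.17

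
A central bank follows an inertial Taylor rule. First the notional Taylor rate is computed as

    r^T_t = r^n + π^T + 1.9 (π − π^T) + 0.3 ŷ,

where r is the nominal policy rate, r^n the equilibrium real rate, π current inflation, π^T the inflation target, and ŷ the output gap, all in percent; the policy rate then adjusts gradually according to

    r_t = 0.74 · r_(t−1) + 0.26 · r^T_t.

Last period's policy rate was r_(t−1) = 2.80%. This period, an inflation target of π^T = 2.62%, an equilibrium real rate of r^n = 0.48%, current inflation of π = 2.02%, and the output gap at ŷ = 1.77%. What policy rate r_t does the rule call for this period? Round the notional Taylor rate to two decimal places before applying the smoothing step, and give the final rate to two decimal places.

r^T_t = 0.48 + 2.62 + 1.9 × (2.02 − 2.62) + 0.3 × 1.77
   = 0.48 + 2.62 − 1.14 + 0.531 = 2.49
r_t = 0.74 × 2.80 + 0.26 × 2.49 = 2.072 + 0.6474 = 2.72

2.72%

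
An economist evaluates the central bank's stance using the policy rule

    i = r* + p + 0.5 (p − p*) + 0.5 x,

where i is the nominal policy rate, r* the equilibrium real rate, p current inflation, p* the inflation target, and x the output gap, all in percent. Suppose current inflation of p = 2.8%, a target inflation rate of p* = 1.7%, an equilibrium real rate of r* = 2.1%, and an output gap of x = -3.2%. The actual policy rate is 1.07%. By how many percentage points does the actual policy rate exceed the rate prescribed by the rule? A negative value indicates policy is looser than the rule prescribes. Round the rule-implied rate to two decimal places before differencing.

-2.78 pp

i = 2.1 + 2.8 + 0.5 × (2.8 − 1.7) + 0.5 × (-3.2)
   = 2.1 + 2.8 + 0.55 − 1.6 = 3.85
Deviation = 1.07 − 3.85 = -2.78 pp.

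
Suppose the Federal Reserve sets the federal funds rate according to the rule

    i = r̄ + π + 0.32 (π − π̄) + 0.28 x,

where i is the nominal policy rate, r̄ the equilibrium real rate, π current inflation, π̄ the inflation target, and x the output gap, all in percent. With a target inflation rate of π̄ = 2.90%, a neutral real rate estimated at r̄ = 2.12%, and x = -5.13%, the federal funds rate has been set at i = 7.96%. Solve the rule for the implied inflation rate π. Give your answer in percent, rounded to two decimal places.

Collecting π: i = r̄ + (1 + 0.32) π − 0.32 π̄ + 0.28 x
1.32 π = 7.96 − 2.12 + 0.32 × 2.90 − 0.28 × (-5.13) = 8.2044
π = 8.2044 / 1.32 = 6.22

6.22%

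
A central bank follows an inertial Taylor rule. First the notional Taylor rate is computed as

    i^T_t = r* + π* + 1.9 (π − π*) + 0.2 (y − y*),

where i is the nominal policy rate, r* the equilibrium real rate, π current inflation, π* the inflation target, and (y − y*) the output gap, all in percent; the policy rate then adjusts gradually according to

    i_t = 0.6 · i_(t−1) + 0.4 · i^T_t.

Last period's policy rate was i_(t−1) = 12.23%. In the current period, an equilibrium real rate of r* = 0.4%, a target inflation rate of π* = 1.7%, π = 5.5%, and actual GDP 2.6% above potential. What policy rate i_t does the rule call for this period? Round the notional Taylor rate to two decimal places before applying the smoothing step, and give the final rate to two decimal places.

Output 2.6% above potential → (y − y*) = 2.6.
i^T_t = 0.4 + 1.7 + 1.9 × (5.5 − 1.7) + 0.2 × 2.6
   = 0.4 + 1.7 + 7.22 + 0.52 = 9.84
i_t = 0.6 × 12.23 + 0.4 × 9.84 = 7.338 + 3.936 = 11.27

11.27%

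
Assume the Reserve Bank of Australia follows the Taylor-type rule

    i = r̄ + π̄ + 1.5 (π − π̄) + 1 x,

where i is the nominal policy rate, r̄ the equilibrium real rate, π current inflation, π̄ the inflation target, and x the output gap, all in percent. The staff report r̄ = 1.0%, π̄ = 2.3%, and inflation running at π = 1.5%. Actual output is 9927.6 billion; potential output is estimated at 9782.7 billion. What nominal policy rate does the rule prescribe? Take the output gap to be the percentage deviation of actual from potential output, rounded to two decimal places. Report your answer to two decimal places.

Output gap = 100 × (9927.6 − 9782.7) / 9782.7 = 1.48%.
i = 1.00 + 2.30 + 1.5 × (1.50 − 2.30) + 1 × 1.48
   = 1.00 + 2.3 − 1.2 + 1.48 = 3.58

3.58%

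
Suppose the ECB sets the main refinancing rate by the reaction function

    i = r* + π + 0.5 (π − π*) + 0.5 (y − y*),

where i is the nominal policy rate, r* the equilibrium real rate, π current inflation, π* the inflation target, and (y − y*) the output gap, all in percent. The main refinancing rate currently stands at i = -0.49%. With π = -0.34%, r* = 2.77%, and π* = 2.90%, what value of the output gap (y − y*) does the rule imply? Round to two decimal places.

-2.60%

0.5 (y − y*) = -0.49 − 2.77 − (-0.34) − 0.5 × ((-0.34) − 2.90) = -1.3
(y − y*) = -1.3 / 0.5 = -2.60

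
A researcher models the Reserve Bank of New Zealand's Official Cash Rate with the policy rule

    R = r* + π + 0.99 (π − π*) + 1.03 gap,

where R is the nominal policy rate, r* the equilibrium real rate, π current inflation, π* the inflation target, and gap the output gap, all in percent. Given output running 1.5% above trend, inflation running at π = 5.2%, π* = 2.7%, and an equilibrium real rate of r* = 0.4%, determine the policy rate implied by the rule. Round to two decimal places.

9.62%

Output 1.5% above potential → gap = 1.5.
R = 0.4 + 5.2 + 0.99 × (5.2 − 2.7) + 1.03 × 1.5
   = 0.4 + 5.2 + 2.475 + 1.545 = 9.62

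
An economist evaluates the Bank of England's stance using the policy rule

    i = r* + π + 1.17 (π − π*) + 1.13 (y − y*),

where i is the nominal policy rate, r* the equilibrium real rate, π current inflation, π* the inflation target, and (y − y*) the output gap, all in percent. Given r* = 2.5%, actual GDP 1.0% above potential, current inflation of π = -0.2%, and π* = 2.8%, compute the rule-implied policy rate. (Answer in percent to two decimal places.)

-0.08%

Output 1.0% above potential → (y − y*) = 1.0.
i = 2.5 + (-0.2) + 1.17 × (-0.2 − 2.8) + 1.13 × 1.0
   = 2.5 − 0.2 − 3.51 + 1.13 = -0.08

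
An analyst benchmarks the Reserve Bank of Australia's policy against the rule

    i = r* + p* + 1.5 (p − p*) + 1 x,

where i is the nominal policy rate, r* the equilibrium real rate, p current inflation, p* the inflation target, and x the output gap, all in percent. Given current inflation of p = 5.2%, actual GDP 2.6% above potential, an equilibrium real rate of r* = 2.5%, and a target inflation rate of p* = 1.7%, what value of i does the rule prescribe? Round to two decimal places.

Output 2.6% above potential → x = 2.6.
i = 2.5 + 1.7 + 1.5 × (5.2 − 1.7) + 1 × 2.6
   = 2.5 + 1.7 + 5.25 + 2.6 = 12.05

12.05%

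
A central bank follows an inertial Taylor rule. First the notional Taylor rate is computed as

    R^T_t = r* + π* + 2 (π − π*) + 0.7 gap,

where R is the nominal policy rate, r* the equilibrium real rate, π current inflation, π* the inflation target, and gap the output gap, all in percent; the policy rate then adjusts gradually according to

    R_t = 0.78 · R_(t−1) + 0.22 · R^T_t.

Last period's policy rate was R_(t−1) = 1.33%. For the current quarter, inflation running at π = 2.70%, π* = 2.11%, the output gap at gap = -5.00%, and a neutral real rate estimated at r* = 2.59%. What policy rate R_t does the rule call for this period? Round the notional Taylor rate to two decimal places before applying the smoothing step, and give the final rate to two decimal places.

R^T_t = 2.59 + 2.11 + 2 × (2.70 − 2.11) + 0.7 × (-5.00)
   = 2.59 + 2.11 + 1.18 − 3.5 = 2.38
R_t = 0.78 × 1.33 + 0.22 × 2.38 = 1.0374 + 0.5236 = 1.56

1.56%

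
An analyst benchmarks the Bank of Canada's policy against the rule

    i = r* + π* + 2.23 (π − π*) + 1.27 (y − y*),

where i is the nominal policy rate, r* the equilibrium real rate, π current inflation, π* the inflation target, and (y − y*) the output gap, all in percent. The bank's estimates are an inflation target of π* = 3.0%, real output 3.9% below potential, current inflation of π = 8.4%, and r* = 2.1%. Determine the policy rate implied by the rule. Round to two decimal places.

12.19%

Output 3.9% below potential → (y − y*) = -3.9.
i = 2.1 + 3.0 + 2.23 × (8.4 − 3.0) + 1.27 × (-3.9)
   = 2.1 + 3 + 12.042 − 4.953 = 12.19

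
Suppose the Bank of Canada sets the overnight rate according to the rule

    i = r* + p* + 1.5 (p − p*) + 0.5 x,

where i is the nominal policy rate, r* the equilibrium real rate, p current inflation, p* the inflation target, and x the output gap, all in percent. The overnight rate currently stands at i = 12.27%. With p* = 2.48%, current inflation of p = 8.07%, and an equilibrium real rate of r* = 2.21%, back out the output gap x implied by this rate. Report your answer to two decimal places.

-1.61%

0.5 x = 12.27 − 2.21 − 2.48 − 1.5 × (8.07 − 2.48) = -0.805
x = -0.805 / 0.5 = -1.61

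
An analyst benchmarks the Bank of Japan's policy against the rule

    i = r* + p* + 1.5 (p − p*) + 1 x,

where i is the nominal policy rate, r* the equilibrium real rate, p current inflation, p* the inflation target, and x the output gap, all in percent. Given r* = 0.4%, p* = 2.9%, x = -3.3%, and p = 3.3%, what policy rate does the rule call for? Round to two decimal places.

0.60%

i = 0.4 + 2.9 + 1.5 × (3.3 − 2.9) + 1 × (-3.3)
   = 0.4 + 2.9 + 0.6 − 3.3 = 0.60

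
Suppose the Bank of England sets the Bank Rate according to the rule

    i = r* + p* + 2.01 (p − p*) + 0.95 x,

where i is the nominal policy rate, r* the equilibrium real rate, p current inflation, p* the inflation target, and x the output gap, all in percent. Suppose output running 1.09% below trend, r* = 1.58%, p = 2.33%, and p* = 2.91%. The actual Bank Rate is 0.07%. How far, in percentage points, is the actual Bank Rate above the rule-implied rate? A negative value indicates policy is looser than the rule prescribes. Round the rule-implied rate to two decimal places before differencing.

-2.22 pp

Output 1.09% below potential → x = -1.09.
i = 1.58 + 2.91 + 2.01 × (2.33 − 2.91) + 0.95 × (-1.09)
   = 1.58 + 2.91 − 1.1658 − 1.0355 = 2.29
Deviation = 0.07 − 2.29 = -2.22 pp.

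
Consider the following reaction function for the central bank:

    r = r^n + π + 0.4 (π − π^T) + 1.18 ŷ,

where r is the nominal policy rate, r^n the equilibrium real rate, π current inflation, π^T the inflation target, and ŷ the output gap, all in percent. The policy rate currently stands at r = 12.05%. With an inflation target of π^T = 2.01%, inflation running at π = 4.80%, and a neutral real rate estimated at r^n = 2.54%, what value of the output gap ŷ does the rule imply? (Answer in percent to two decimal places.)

3.05%

1.18 ŷ = 12.05 − 2.54 − 4.80 − 0.4 × (4.80 − 2.01) = 3.594
ŷ = 3.594 / 1.18 = 3.05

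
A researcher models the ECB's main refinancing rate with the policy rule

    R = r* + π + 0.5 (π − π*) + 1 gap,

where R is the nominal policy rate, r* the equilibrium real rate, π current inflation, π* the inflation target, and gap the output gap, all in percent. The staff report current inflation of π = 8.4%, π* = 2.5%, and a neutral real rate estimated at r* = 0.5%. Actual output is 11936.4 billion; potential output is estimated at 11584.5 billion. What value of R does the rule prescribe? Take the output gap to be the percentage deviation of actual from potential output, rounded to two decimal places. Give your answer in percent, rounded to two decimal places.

Output gap = 100 × (11936.4 − 11584.5) / 11584.5 = 3.04%.
R = 0.50 + 8.40 + 0.5 × (8.40 − 2.50) + 1 × 3.04
   = 0.50 + 8.4 + 2.95 + 3.04 = 14.89

14.89%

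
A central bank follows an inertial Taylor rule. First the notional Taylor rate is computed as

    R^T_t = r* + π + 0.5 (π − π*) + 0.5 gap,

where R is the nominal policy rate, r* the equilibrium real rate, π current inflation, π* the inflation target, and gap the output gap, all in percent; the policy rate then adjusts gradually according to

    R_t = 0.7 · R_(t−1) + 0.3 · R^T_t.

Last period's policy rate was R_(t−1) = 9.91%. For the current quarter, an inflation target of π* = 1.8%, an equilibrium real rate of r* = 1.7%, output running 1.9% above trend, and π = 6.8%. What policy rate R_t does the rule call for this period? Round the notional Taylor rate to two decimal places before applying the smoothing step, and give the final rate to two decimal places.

10.52%

Output 1.9% above potential → gap = 1.9.
R^T_t = 1.7 + 6.8 + 0.5 × (6.8 − 1.8) + 0.5 × 1.9
   = 1.7 + 6.8 + 2.5 + 0.95 = 11.95
R_t = 0.7 × 9.91 + 0.3 × 11.95 = 6.937 + 3.585 = 10.52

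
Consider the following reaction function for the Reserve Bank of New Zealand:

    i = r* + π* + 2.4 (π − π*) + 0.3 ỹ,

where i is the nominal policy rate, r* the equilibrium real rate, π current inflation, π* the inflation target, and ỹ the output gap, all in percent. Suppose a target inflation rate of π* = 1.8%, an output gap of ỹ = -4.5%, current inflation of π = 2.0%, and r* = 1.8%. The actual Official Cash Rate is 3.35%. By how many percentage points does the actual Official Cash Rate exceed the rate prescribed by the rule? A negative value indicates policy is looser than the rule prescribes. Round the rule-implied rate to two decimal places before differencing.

i = 1.8 + 1.8 + 2.4 × (2.0 − 1.8) + 0.3 × (-4.5)
   = 1.8 + 1.8 + 0.48 − 1.35 = 2.73
Deviation = 3.35 − 2.73 = 0.62 pp.

0.62 pp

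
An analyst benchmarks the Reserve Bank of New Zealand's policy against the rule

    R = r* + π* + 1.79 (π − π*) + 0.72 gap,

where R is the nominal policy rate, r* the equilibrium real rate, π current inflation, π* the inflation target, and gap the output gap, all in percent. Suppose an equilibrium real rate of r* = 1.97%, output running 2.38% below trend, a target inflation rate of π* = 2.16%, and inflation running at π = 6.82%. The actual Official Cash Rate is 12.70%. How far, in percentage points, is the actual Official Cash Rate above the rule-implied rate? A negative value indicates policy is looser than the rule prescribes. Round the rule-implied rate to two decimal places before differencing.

1.94 pp

Output 2.38% below potential → gap = -2.38.
R = 1.97 + 2.16 + 1.79 × (6.82 − 2.16) + 0.72 × (-2.38)
   = 1.97 + 2.16 + 8.3414 − 1.7136 = 10.76
Deviation = 12.70 − 10.76 = 1.94 pp.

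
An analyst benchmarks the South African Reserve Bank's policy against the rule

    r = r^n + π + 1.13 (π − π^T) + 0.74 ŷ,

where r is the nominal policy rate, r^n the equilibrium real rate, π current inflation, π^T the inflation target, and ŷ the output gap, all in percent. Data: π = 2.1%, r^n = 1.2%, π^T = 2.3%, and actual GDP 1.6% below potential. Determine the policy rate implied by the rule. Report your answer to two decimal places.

1.89%

Output 1.6% below potential → ŷ = -1.6.
r = 1.2 + 2.1 + 1.13 × (2.1 − 2.3) + 0.74 × (-1.6)
   = 1.2 + 2.1 − 0.226 − 1.184 = 1.89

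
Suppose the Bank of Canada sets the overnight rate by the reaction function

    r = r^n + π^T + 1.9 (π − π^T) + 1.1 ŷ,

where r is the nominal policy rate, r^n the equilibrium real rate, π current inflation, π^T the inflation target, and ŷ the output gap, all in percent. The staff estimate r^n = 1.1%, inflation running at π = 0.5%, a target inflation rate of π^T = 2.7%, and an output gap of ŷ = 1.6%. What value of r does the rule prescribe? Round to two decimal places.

1.38%

r = 1.1 + 2.7 + 1.9 × (0.5 − 2.7) + 1.1 × 1.6
   = 1.1 + 2.7 − 4.18 + 1.76 = 1.38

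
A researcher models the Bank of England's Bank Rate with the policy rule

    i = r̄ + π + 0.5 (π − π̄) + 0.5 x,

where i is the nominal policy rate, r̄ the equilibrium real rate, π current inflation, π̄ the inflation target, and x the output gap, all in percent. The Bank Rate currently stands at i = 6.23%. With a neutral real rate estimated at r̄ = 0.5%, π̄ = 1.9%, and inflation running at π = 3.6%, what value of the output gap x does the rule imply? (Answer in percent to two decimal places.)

0.5 x = 6.23 − 0.5 − 3.6 − 0.5 × (3.6 − 1.9) = 1.28
x = 1.28 / 0.5 = 2.56

2.56%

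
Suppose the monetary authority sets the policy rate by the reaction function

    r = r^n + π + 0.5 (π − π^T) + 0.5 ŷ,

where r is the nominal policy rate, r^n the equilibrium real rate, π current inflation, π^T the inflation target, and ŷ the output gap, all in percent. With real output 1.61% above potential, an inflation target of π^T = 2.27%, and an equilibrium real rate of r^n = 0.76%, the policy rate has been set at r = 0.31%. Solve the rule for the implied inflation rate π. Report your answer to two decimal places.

Output 1.61% above potential → ŷ = 1.61.
Collecting π: r = r^n + (1 + 0.5) π − 0.5 π^T + 0.5 ŷ
1.5 π = 0.31 − 0.76 + 0.5 × 2.27 − 0.5 × 1.61 = -0.12
π = -0.12 / 1.5 = -0.08

-0.08%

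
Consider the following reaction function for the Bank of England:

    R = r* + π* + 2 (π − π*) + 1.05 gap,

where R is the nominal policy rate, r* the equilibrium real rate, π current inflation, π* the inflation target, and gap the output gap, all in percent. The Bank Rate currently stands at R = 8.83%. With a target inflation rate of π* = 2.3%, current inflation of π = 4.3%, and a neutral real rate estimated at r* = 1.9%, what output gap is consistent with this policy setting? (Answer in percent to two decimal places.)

1.05 gap = 8.83 − 1.9 − 2.3 − 2 × (4.3 − 2.3) = 0.63
gap = 0.63 / 1.05 = 0.60

0.60%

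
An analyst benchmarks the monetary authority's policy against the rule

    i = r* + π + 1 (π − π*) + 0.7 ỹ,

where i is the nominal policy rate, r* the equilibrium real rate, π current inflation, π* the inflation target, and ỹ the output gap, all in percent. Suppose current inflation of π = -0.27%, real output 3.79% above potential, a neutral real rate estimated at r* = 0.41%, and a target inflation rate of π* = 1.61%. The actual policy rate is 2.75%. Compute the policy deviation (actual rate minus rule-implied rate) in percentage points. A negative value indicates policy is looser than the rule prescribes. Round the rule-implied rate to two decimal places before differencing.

Output 3.79% above potential → ỹ = 3.79.
i = 0.41 + (-0.27) + 1 × (-0.27 − 1.61) + 0.7 × 3.79
   = 0.41 − 0.27 − 1.88 + 2.653 = 0.91
Deviation = 2.75 − 0.91 = 1.84 pp.

1.84 pp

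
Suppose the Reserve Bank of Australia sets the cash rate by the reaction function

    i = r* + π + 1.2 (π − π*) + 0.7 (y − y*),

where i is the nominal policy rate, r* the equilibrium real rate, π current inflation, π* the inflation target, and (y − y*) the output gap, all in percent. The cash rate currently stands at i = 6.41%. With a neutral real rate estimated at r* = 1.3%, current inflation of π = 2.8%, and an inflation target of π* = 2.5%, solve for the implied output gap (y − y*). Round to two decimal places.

0.7 (y − y*) = 6.41 − 1.3 − 2.8 − 1.2 × (2.8 − 2.5) = 1.95
(y − y*) = 1.95 / 0.7 = 2.79

2.79%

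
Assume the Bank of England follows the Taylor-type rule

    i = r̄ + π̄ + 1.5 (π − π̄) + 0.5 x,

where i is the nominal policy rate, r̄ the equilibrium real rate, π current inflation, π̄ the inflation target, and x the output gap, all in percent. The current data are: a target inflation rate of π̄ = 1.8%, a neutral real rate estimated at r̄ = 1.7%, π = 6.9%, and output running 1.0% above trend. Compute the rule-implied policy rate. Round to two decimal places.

Output 1.0% above potential → x = 1.0.
i = 1.7 + 1.8 + 1.5 × (6.9 − 1.8) + 0.5 × 1.0
   = 1.7 + 1.8 + 7.65 + 0.5 = 11.65

11.65%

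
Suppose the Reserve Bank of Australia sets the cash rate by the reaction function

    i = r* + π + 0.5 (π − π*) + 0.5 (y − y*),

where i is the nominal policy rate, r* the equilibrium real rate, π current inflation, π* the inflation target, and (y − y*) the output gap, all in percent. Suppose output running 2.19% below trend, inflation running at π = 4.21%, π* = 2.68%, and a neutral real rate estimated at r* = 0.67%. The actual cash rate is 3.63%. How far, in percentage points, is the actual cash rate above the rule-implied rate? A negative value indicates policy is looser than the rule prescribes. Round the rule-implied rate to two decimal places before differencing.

-0.92 pp

Output 2.19% below potential → (y − y*) = -2.19.
i = 0.67 + 4.21 + 0.5 × (4.21 − 2.68) + 0.5 × (-2.19)
   = 0.67 + 4.21 + 0.765 − 1.095 = 4.55
Deviation = 3.63 − 4.55 = -0.92 pp.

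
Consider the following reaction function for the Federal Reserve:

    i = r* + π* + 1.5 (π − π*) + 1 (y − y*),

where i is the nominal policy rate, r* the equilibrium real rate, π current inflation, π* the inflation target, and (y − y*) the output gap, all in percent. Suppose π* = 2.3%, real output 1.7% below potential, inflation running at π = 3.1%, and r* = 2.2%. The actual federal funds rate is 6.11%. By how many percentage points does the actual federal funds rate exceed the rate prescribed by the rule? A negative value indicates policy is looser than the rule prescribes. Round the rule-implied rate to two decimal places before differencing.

Output 1.7% below potential → (y − y*) = -1.7.
i = 2.2 + 2.3 + 1.5 × (3.1 − 2.3) + 1 × (-1.7)
   = 2.2 + 2.3 + 1.2 − 1.7 = 4.00
Deviation = 6.11 − 4.00 = 2.11 pp.

2.11 pp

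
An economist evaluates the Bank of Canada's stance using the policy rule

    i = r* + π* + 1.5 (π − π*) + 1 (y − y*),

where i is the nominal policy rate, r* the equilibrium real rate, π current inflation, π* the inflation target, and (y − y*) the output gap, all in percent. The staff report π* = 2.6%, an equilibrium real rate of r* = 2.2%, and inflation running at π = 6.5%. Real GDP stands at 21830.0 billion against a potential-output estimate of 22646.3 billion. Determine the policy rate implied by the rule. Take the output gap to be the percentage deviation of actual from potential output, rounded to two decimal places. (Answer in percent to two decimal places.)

Output gap = 100 × (21830.0 − 22646.3) / 22646.3 = -3.60%.
i = 2.20 + 2.60 + 1.5 × (6.50 − 2.60) + 1 × (-3.60)
   = 2.20 + 2.6 + 5.85 − 3.6 = 7.05

7.05%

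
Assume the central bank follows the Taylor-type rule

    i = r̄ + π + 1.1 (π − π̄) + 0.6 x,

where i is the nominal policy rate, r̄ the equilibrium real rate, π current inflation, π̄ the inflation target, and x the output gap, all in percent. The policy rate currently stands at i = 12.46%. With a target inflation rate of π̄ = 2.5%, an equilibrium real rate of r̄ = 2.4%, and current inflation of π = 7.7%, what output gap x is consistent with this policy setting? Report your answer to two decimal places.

-5.60%

0.6 x = 12.46 − 2.4 − 7.7 − 1.1 × (7.7 − 2.5) = -3.36
x = -3.36 / 0.6 = -5.60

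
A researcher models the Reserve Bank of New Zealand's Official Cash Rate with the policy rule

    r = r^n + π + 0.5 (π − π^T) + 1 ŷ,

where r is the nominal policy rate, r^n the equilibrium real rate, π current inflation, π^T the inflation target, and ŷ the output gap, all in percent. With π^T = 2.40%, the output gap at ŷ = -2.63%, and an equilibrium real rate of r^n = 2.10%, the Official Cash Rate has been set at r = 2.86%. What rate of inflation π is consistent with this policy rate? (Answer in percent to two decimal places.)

Collecting π: r = r^n + (1 + 0.5) π − 0.5 π^T + 1 ŷ
1.5 π = 2.86 − 2.10 + 0.5 × 2.40 − 1 × (-2.63) = 4.59
π = 4.59 / 1.5 = 3.06

3.06%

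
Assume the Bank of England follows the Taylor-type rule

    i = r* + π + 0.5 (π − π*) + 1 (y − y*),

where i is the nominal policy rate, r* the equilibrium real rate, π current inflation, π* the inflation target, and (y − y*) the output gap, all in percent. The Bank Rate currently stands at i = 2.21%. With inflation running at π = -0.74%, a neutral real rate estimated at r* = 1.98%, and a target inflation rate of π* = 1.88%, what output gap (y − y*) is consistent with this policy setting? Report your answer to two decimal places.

1 (y − y*) = 2.21 − 1.98 − (-0.74) − 0.5 × ((-0.74) − 1.88) = 2.28
(y − y*) = 2.28 / 1 = 2.28

2.28%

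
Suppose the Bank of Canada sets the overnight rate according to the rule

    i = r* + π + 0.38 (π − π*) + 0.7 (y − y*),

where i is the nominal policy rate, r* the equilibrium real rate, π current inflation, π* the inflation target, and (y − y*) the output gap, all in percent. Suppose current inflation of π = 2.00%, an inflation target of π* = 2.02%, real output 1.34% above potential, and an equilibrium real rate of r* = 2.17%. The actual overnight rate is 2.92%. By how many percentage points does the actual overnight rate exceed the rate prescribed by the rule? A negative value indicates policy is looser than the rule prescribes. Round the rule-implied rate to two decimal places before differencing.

Output 1.34% above potential → (y − y*) = 1.34.
i = 2.17 + 2.00 + 0.38 × (2.00 − 2.02) + 0.7 × 1.34
   = 2.17 + 2 − 0.0076 + 0.938 = 5.10
Deviation = 2.92 − 5.10 = -2.18 pp.

-2.18 pp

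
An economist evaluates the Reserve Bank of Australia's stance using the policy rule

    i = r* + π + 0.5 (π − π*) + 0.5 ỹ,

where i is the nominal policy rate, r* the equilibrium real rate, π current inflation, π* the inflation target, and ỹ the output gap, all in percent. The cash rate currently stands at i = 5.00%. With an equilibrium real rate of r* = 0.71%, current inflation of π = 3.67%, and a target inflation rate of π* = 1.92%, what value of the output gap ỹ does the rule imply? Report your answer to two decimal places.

-0.51%

0.5 ỹ = 5.00 − 0.71 − 3.67 − 0.5 × (3.67 − 1.92) = -0.255
ỹ = -0.255 / 0.5 = -0.51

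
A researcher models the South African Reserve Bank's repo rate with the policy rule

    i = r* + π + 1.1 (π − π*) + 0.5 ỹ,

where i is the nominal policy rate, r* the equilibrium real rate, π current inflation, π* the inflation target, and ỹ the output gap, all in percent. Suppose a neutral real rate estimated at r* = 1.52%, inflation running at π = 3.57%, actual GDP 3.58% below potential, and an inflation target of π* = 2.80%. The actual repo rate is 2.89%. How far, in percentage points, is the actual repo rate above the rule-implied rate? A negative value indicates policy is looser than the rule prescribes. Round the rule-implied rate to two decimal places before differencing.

-1.26 pp

Output 3.58% below potential → ỹ = -3.58.
i = 1.52 + 3.57 + 1.1 × (3.57 − 2.80) + 0.5 × (-3.58)
   = 1.52 + 3.57 + 0.847 − 1.79 = 4.15
Deviation = 2.89 − 4.15 = -1.26 pp.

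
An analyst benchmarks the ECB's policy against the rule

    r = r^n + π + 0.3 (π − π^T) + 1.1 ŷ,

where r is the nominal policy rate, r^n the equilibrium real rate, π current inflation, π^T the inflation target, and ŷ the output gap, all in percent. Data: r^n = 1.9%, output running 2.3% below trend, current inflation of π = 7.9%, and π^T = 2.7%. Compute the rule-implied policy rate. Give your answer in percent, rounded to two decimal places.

Output 2.3% below potential → ŷ = -2.3.
r = 1.9 + 7.9 + 0.3 × (7.9 − 2.7) + 1.1 × (-2.3)
   = 1.9 + 7.9 + 1.56 − 2.53 = 8.83

8.83%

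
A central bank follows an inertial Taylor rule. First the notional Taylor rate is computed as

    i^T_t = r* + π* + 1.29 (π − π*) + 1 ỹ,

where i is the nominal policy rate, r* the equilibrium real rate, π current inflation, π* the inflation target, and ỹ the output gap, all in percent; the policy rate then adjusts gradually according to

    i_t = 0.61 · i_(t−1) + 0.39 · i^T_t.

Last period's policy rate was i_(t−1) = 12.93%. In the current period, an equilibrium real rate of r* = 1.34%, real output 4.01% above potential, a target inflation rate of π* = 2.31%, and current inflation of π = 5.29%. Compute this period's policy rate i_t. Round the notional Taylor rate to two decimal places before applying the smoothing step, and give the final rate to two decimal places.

12.37%

Output 4.01% above potential → ỹ = 4.01.
i^T_t = 1.34 + 2.31 + 1.29 × (5.29 − 2.31) + 1 × 4.01
   = 1.34 + 2.31 + 3.8442 + 4.01 = 11.50
i_t = 0.61 × 12.93 + 0.39 × 11.50 = 7.8873 + 4.485 = 12.37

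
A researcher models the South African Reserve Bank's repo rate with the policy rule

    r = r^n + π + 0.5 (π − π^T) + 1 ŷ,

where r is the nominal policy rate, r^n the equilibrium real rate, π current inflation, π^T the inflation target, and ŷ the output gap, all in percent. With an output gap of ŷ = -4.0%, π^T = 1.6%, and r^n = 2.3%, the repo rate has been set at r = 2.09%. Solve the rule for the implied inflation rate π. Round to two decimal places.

3.06%

Collecting π: r = r^n + (1 + 0.5) π − 0.5 π^T + 1 ŷ
1.5 π = 2.09 − 2.3 + 0.5 × 1.6 − 1 × (-4.0) = 4.59
π = 4.59 / 1.5 = 3.06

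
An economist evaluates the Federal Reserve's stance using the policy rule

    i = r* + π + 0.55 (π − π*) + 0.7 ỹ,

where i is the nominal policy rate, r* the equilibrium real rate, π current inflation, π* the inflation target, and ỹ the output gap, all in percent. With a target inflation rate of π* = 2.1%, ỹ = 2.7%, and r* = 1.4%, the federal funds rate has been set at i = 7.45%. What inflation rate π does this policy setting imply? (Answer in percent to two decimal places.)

3.43%

Collecting π: i = r* + (1 + 0.55) π − 0.55 π* + 0.7 ỹ
1.55 π = 7.45 − 1.4 + 0.55 × 2.1 − 0.7 × 2.7 = 5.315
π = 5.315 / 1.55 = 3.43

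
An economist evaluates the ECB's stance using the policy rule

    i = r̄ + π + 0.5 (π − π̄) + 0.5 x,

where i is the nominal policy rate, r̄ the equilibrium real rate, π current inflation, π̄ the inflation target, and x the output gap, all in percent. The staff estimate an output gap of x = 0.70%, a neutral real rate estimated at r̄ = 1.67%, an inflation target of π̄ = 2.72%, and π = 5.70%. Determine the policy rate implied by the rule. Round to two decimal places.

9.21%

i = 1.67 + 5.70 + 0.5 × (5.70 − 2.72) + 0.5 × 0.70
   = 1.67 + 5.7 + 1.49 + 0.35 = 9.21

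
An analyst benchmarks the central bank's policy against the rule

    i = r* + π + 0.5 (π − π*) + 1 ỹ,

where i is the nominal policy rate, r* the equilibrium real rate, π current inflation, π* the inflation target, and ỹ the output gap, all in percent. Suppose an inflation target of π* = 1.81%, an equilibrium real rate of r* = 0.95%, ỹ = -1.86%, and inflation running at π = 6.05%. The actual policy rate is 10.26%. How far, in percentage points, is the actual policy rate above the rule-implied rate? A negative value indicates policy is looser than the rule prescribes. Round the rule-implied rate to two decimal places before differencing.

i = 0.95 + 6.05 + 0.5 × (6.05 − 1.81) + 1 × (-1.86)
   = 0.95 + 6.05 + 2.12 − 1.86 = 7.26
Deviation = 10.26 − 7.26 = 3.00 pp.

3.00 pp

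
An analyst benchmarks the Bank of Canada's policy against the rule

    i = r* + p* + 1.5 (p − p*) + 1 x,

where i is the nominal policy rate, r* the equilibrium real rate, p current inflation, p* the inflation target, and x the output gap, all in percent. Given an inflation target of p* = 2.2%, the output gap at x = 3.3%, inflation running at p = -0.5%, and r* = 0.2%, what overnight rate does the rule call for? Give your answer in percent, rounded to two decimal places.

i = 0.2 + 2.2 + 1.5 × (-0.5 − 2.2) + 1 × 3.3
   = 0.2 + 2.2 − 4.05 + 3.3 = 1.65

1.65%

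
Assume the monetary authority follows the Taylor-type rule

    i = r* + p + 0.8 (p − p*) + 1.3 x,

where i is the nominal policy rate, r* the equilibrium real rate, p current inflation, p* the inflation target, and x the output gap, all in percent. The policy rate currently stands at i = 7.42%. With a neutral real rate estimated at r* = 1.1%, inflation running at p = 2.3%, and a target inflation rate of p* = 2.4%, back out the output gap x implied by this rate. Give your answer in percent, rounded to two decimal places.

3.15%

1.3 x = 7.42 − 1.1 − 2.3 − 0.8 × (2.3 − 2.4) = 4.1
x = 4.1 / 1.3 = 3.15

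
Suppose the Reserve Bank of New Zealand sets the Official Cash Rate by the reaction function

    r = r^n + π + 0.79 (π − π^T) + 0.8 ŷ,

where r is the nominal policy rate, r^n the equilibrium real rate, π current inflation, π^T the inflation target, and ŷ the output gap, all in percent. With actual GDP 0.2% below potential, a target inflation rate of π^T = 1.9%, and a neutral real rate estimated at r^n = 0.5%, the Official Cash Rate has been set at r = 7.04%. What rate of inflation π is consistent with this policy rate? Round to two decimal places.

4.58%

Output 0.2% below potential → ŷ = -0.2.
Collecting π: r = r^n + (1 + 0.79) π − 0.79 π^T + 0.8 ŷ
1.79 π = 7.04 − 0.5 + 0.79 × 1.9 − 0.8 × (-0.2) = 8.201
π = 8.201 / 1.79 = 4.58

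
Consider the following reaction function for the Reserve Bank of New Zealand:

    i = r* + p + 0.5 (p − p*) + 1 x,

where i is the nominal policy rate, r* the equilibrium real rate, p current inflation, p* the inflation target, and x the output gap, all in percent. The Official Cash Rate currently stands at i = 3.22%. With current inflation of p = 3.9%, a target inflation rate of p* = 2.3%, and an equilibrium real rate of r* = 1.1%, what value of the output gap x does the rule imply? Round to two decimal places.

1 x = 3.22 − 1.1 − 3.9 − 0.5 × (3.9 − 2.3) = -2.58
x = -2.58 / 1 = -2.58

-2.58%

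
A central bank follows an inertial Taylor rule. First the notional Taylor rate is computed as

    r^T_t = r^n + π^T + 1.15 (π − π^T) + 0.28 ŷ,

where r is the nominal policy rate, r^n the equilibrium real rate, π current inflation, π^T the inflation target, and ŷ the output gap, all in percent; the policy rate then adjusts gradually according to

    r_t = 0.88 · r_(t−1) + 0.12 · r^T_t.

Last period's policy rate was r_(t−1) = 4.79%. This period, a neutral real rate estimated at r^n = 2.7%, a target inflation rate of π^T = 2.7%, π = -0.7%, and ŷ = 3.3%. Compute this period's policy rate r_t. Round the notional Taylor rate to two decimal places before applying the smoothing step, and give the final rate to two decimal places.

4.50%

r^T_t = 2.7 + 2.7 + 1.15 × (-0.7 − 2.7) + 0.28 × 3.3
   = 2.7 + 2.7 − 3.91 + 0.924 = 2.41
r_t = 0.88 × 4.79 + 0.12 × 2.41 = 4.2152 + 0.2892 = 4.50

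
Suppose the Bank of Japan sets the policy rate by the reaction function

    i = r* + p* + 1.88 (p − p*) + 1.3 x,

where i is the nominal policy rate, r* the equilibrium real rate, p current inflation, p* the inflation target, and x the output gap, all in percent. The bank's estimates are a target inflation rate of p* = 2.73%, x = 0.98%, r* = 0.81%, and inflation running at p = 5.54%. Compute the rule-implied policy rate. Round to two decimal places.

10.10%

i = 0.81 + 2.73 + 1.88 × (5.54 − 2.73) + 1.3 × 0.98
   = 0.81 + 2.73 + 5.2828 + 1.274 = 10.10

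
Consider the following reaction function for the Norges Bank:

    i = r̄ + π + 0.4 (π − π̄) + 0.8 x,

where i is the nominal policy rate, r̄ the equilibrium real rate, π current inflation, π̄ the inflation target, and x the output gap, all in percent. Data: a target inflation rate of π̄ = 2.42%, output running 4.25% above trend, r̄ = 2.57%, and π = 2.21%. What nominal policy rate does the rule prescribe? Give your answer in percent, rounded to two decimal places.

Output 4.25% above potential → x = 4.25.
i = 2.57 + 2.21 + 0.4 × (2.21 − 2.42) + 0.8 × 4.25
   = 2.57 + 2.21 − 0.084 + 3.4 = 8.10

8.10%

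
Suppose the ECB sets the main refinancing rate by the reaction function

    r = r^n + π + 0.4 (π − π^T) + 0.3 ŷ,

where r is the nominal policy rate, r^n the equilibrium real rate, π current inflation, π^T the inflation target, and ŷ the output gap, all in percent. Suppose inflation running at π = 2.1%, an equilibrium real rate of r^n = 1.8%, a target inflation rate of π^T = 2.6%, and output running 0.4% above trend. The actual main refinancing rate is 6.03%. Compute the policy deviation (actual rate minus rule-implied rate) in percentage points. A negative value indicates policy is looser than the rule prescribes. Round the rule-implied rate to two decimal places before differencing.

2.21 pp

Output 0.4% above potential → ŷ = 0.4.
r = 1.8 + 2.1 + 0.4 × (2.1 − 2.6) + 0.3 × 0.4
   = 1.8 + 2.1 − 0.2 + 0.12 = 3.82
Deviation = 6.03 − 3.82 = 2.21 pp.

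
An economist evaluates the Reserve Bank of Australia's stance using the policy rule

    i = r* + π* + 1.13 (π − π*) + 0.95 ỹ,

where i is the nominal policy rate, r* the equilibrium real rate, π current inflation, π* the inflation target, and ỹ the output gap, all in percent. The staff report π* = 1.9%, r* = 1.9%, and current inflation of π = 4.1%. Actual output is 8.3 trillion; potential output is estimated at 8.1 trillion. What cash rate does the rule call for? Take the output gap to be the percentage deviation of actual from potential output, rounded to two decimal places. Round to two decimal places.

Output gap = 100 × (8.3 − 8.1) / 8.1 = 2.47%.
i = 1.90 + 1.90 + 1.13 × (4.10 − 1.90) + 0.95 × 2.47
   = 1.90 + 1.9 + 2.486 + 2.3465 = 8.63

8.63%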